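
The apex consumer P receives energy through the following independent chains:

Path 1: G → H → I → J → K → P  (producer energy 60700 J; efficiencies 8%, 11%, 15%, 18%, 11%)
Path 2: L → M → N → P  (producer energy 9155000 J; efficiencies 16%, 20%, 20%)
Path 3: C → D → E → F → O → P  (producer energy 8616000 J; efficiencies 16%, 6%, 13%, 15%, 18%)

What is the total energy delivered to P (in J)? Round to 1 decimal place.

58883.9 J

Path 1: 60700 × 0.08 × 0.11 × 0.15 × 0.18 × 0.11 = 1.5864552 J
Path 2: 9155000 × 0.16 × 0.2 × 0.2 = 58592 J
Path 3: 8616000 × 0.16 × 0.06 × 0.13 × 0.15 × 0.18 = 290.324736 J
Total at P: 1.5864552 + 58592 + 290.324736 = 58883.9111912 J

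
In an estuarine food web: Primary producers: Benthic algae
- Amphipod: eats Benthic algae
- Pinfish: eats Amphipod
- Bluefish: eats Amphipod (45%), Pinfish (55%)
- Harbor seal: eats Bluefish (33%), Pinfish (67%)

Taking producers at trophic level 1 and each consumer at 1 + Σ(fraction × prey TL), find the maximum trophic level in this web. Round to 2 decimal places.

Amphipod: 1 + 1 = 2
Pinfish: 1 + 2 = 3
Bluefish: 1 + (0.45×2 + 0.55×3) = 3.55
Harbor seal: 1 + (0.33×3.55 + 0.67×3) = 4.1815

4.18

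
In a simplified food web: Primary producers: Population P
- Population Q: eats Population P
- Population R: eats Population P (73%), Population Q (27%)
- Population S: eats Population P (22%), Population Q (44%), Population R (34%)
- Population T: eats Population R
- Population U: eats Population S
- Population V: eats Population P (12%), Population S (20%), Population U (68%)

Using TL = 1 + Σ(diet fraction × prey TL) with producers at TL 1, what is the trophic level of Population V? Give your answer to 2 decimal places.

Population Q: 1 + 1 = 2
Population R: 1 + (0.73×1 + 0.27×2) = 2.27
Population S: 1 + (0.22×1 + 0.44×2 + 0.34×2.27) = 2.8718
Population T: 1 + 2.27 = 3.27
Population U: 1 + 2.8718 = 3.8718
Population V: 1 + (0.12×1 + 0.2×2.8718 + 0.68×3.8718) = 4.327184

4.33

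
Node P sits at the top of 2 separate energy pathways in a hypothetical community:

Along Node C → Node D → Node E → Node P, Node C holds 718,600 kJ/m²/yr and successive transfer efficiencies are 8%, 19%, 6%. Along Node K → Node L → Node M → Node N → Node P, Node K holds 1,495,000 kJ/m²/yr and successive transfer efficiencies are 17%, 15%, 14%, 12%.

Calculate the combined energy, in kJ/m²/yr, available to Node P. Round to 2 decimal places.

1295.82 kJ/m²/yr

Via Node C: 718600 × 0.08 × 0.19 × 0.06 = 655.3632 kJ/m²/yr
Via Node K: 1495000 × 0.17 × 0.15 × 0.14 × 0.12 = 640.458 kJ/m²/yr
Total at Node P: 655.3632 + 640.458 = 1295.8212 kJ/m²/yr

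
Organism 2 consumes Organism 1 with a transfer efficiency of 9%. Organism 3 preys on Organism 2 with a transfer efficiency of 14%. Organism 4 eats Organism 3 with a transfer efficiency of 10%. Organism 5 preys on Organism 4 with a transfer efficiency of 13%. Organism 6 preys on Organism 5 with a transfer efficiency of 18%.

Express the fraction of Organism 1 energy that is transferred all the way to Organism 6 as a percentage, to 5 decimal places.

0.00295%

Product of link efficiencies: 0.09 × 0.14 × 0.1 × 0.13 × 0.18 = 0.000029484
As a percentage: 0.000029484 × 100 = 0.00295%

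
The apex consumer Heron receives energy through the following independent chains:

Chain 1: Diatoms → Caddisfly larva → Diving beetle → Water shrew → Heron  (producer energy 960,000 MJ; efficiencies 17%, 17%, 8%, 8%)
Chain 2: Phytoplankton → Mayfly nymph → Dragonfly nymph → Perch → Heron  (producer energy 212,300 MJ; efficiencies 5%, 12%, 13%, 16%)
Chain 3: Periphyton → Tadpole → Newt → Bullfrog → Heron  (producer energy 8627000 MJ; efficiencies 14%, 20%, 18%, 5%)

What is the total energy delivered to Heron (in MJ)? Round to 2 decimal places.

Chain 1: 960000 × 0.17 × 0.17 × 0.08 × 0.08 = 177.5616 MJ
Chain 2: 212300 × 0.05 × 0.12 × 0.13 × 0.16 = 26.49504 MJ
Chain 3: 8627000 × 0.14 × 0.2 × 0.18 × 0.05 = 2174.004 MJ
Total at Heron: 177.5616 + 26.49504 + 2174.004 = 2378.06064 MJ

2378.06 MJ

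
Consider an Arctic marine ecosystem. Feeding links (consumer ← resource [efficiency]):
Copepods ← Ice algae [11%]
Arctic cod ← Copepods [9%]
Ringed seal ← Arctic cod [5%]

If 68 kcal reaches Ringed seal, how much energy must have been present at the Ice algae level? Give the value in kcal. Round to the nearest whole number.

137374 kcal

Cumulative transfer efficiency: 0.11 × 0.09 × 0.05 = 0.000495
Ice algae energy = 68 / 0.000495 = 137374 kcal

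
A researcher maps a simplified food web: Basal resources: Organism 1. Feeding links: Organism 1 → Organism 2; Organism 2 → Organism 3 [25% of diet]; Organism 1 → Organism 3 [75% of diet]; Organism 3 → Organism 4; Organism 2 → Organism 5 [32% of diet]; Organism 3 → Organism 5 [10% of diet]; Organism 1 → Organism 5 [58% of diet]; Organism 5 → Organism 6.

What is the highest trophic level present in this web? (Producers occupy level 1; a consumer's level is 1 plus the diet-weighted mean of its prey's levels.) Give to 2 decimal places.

Organism 2: 1 + 1 = 2
Organism 3: 1 + (0.25×2 + 0.75×1) = 2.25
Organism 4: 1 + 2.25 = 3.25
Organism 5: 1 + (0.32×2 + 0.1×2.25 + 0.58×1) = 2.445
Organism 6: 1 + 2.445 = 3.445

3.45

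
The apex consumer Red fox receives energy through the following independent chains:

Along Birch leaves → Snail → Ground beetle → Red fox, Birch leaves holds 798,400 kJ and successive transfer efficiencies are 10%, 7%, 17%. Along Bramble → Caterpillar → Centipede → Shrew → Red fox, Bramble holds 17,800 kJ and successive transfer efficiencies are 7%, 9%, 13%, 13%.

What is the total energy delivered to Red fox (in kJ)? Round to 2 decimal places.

951.99 kJ

Via Birch leaves: 798400 × 0.1 × 0.07 × 0.17 = 950.096 kJ
Via Bramble: 17800 × 0.07 × 0.09 × 0.13 × 0.13 = 1.895166 kJ
Total at Red fox: 950.096 + 1.895166 = 951.991166 kJ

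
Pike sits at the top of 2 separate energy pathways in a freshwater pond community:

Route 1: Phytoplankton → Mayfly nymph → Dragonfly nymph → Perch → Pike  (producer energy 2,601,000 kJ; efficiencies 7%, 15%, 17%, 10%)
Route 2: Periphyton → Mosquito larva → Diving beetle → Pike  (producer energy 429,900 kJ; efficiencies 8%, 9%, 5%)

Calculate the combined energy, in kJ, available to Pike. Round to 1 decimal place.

Route 1: 2601000 × 0.07 × 0.15 × 0.17 × 0.1 = 464.2785 kJ
Route 2: 429900 × 0.08 × 0.09 × 0.05 = 154.764 kJ
Total at Pike: 464.2785 + 154.764 = 619.0425 kJ

619.0 kJ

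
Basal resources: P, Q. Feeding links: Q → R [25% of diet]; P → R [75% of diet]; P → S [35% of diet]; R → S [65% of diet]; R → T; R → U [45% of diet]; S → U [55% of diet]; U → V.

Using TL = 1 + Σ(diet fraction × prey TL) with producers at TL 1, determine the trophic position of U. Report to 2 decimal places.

3.36

R: 1 + (0.25×1 + 0.75×1) = 2
S: 1 + (0.35×1 + 0.65×2) = 2.65
T: 1 + 2 = 3
U: 1 + (0.45×2 + 0.55×2.65) = 3.3575
V: 1 + 3.3575 = 4.3575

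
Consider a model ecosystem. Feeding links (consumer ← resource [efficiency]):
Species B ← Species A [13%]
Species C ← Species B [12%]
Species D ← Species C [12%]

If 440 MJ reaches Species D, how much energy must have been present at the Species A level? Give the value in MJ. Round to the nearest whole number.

235043 MJ

Cumulative transfer efficiency: 0.13 × 0.12 × 0.12 = 0.001872
Species A energy = 440 / 0.001872 = 235043 MJ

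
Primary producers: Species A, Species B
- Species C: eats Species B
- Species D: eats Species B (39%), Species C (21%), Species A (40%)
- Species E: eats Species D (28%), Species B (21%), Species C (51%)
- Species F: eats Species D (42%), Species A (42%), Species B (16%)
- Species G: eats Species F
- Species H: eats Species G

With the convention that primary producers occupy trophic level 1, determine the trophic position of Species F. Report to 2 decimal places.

Species C: 1 + 1 = 2
Species D: 1 + (0.39×1 + 0.21×2 + 0.4×1) = 2.21
Species E: 1 + (0.28×2.21 + 0.21×1 + 0.51×2) = 2.8488
Species F: 1 + (0.42×2.21 + 0.42×1 + 0.16×1) = 2.5082
Species G: 1 + 2.5082 = 3.5082
Species H: 1 + 3.5082 = 4.5082

2.51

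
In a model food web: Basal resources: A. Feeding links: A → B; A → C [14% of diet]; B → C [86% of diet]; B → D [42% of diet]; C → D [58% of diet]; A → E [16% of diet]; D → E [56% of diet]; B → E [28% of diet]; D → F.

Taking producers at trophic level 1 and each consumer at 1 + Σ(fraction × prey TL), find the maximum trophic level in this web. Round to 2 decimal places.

B: 1 + 1 = 2
C: 1 + (0.14×1 + 0.86×2) = 2.86
D: 1 + (0.42×2 + 0.58×2.86) = 3.4988
E: 1 + (0.16×1 + 0.56×3.4988 + 0.28×2) = 3.679328
F: 1 + 3.4988 = 4.4988

4.50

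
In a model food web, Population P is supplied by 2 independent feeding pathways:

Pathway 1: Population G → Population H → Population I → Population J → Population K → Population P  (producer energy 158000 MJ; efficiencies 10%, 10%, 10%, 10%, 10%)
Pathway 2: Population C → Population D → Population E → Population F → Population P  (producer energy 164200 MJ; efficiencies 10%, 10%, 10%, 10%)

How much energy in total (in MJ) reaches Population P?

Pathway 1: 158000 × 0.1 × 0.1 × 0.1 × 0.1 × 0.1 = 1.58 MJ
Pathway 2: 164200 × 0.1 × 0.1 × 0.1 × 0.1 = 16.42 MJ
Total at Population P: 1.58 + 16.42 = 18 MJ

18 MJ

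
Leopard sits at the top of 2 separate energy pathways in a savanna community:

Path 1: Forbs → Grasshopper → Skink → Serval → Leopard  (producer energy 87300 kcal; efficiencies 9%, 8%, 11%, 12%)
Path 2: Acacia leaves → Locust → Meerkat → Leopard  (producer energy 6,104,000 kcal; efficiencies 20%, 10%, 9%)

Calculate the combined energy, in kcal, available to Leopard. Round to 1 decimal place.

10995.5 kcal

Path 1: 87300 × 0.09 × 0.08 × 0.11 × 0.12 = 8.296992 kcal
Path 2: 6104000 × 0.2 × 0.1 × 0.09 = 10987.2 kcal
Total at Leopard: 8.296992 + 10987.2 = 10995.496992 kcal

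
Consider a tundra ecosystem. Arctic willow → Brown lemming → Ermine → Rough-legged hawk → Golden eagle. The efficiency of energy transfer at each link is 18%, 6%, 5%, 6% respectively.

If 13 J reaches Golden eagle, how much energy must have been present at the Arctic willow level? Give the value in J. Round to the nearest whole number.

401235 J

Cumulative transfer efficiency: 0.18 × 0.06 × 0.05 × 0.06 = 0.0000324
Arctic willow energy = 13 / 0.0000324 = 401235 J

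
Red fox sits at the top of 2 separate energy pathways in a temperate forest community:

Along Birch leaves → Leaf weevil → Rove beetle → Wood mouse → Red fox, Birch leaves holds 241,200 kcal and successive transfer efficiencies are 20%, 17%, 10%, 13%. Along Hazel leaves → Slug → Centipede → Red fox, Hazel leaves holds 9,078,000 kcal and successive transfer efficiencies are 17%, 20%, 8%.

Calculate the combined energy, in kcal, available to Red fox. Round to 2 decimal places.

24798.77 kcal

Via Birch leaves: 241200 × 0.2 × 0.17 × 0.1 × 0.13 = 106.6104 kcal
Via Hazel leaves: 9078000 × 0.17 × 0.2 × 0.08 = 24692.16 kcal
Total at Red fox: 106.6104 + 24692.16 = 24798.7704 kcal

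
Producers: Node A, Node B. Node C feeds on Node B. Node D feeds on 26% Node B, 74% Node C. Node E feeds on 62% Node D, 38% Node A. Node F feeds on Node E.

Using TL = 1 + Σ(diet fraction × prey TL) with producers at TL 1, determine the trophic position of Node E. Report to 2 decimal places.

3.08

Node C: 1 + 1 = 2
Node D: 1 + (0.26×1 + 0.74×2) = 2.74
Node E: 1 + (0.62×2.74 + 0.38×1) = 3.0788
Node F: 1 + 3.0788 = 4.0788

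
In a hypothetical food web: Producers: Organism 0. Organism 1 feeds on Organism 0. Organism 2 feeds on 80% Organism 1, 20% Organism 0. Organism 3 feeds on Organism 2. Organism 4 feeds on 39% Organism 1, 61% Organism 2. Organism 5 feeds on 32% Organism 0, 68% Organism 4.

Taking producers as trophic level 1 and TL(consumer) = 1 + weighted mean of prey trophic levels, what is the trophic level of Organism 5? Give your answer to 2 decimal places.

Organism 1: 1 + 1 = 2
Organism 2: 1 + (0.8×2 + 0.2×1) = 2.8
Organism 3: 1 + 2.8 = 3.8
Organism 4: 1 + (0.39×2 + 0.61×2.8) = 3.488
Organism 5: 1 + (0.32×1 + 0.68×3.488) = 3.69184

3.69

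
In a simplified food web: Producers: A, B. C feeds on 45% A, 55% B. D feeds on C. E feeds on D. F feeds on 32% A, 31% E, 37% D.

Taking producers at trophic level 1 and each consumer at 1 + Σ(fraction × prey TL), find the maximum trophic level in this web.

4

C: 1 + (0.45×1 + 0.55×1) = 2
D: 1 + 2 = 3
E: 1 + 3 = 4
F: 1 + (0.32×1 + 0.31×4 + 0.37×3) = 3.67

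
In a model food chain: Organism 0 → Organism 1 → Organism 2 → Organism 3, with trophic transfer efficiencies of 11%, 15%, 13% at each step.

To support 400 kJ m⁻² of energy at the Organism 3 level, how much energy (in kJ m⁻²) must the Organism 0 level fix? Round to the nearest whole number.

186480 kJ m⁻²

Cumulative transfer efficiency: 0.11 × 0.15 × 0.13 = 0.002145
Organism 0 energy = 400 / 0.002145 = 186480 kJ m⁻²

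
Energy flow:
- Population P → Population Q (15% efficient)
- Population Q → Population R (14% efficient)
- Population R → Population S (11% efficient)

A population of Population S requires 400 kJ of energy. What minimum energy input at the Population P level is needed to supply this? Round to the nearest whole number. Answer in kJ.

Cumulative transfer efficiency: 0.15 × 0.14 × 0.11 = 0.00231
Population P energy = 400 / 0.00231 = 173160 kJ

173160 kJ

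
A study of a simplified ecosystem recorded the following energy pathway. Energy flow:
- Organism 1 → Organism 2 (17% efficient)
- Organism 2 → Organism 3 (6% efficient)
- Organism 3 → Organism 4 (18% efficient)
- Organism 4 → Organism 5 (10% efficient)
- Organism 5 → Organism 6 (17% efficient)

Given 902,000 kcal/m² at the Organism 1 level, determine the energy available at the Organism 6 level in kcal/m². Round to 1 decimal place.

28.2 kcal/m²

Organism 2: 902000 × 0.17 = 153340 kcal/m²
Organism 3: 153340 × 0.06 = 9200.4 kcal/m²
Organism 4: 9200.4 × 0.18 = 1656.072 kcal/m²
Organism 5: 1656.072 × 0.1 = 165.6072 kcal/m²
Organism 6: 165.6072 × 0.17 = 28.153224 kcal/m²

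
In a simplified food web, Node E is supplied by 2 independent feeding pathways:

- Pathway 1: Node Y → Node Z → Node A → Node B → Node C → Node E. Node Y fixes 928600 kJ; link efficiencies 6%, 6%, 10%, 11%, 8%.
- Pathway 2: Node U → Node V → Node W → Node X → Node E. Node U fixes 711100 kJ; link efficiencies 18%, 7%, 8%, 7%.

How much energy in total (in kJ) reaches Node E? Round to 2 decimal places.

Pathway 1: 928600 × 0.06 × 0.06 × 0.1 × 0.11 × 0.08 = 2.9418048 kJ
Pathway 2: 711100 × 0.18 × 0.07 × 0.08 × 0.07 = 50.175216 kJ
Total at Node E: 2.9418048 + 50.175216 = 53.1170208 kJ

53.12 kJ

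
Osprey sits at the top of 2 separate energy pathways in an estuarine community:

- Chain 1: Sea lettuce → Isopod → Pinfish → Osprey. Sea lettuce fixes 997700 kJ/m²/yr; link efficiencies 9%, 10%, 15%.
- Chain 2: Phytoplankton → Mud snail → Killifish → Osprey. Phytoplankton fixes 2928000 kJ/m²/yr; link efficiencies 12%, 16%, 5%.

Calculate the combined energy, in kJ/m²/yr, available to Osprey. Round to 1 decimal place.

4157.8 kJ/m²/yr

Chain 1: 997700 × 0.09 × 0.1 × 0.15 = 1346.895 kJ/m²/yr
Chain 2: 2928000 × 0.12 × 0.16 × 0.05 = 2810.88 kJ/m²/yr
Total at Osprey: 1346.895 + 2810.88 = 4157.775 kJ/m²/yr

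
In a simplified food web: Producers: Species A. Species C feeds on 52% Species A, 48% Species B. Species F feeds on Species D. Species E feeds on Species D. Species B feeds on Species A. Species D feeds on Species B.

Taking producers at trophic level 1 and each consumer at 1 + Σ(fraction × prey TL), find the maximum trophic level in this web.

Species B: 1 + 1 = 2
Species C: 1 + (0.52×1 + 0.48×2) = 2.48
Species D: 1 + 2 = 3
Species E: 1 + 3 = 4
Species F: 1 + 3 = 4

4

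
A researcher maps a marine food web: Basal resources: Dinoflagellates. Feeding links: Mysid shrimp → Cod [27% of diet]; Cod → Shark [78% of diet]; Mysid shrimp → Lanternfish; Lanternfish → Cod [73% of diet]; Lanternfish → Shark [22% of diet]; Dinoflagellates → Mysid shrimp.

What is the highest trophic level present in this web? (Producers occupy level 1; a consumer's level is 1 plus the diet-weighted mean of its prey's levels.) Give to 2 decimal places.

Mysid shrimp: 1 + 1 = 2
Lanternfish: 1 + 2 = 3
Cod: 1 + (0.27×2 + 0.73×3) = 3.73
Shark: 1 + (0.78×3.73 + 0.22×3) = 4.5694

4.57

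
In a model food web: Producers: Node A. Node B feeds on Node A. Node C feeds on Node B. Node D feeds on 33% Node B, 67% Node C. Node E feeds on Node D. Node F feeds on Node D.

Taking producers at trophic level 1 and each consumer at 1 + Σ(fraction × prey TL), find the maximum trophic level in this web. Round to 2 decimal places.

Node B: 1 + 1 = 2
Node C: 1 + 2 = 3
Node D: 1 + (0.33×2 + 0.67×3) = 3.67
Node E: 1 + 3.67 = 4.67
Node F: 1 + 3.67 = 4.67

4.67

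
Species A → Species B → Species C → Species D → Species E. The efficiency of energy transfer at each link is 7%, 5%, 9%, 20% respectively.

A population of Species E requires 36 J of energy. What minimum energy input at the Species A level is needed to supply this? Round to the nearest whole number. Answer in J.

Cumulative transfer efficiency: 0.07 × 0.05 × 0.09 × 0.2 = 0.000063
Species A energy = 36 / 0.000063 = 571429 J

571429 J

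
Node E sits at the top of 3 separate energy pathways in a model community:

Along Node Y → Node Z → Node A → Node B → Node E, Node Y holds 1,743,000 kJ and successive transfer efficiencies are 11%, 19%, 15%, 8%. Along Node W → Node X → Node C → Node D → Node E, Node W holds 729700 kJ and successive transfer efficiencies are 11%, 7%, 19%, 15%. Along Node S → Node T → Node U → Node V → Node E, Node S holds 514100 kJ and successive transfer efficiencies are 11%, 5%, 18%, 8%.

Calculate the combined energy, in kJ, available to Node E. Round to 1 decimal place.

Via Node Y: 1743000 × 0.11 × 0.19 × 0.15 × 0.08 = 437.1444 kJ
Via Node W: 729700 × 0.11 × 0.07 × 0.19 × 0.15 = 160.132665 kJ
Via Node S: 514100 × 0.11 × 0.05 × 0.18 × 0.08 = 40.71672 kJ
Total at Node E: 437.1444 + 160.132665 + 40.71672 = 637.993785 kJ

638.0 kJ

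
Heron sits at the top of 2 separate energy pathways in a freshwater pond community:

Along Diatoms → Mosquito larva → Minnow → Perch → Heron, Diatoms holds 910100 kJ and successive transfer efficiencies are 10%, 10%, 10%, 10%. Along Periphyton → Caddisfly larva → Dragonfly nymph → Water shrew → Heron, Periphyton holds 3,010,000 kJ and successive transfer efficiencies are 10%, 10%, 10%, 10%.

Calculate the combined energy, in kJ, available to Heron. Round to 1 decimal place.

Via Diatoms: 910100 × 0.1 × 0.1 × 0.1 × 0.1 = 91.01 kJ
Via Periphyton: 3010000 × 0.1 × 0.1 × 0.1 × 0.1 = 301 kJ
Total at Heron: 91.01 + 301 = 392.01 kJ

392.0 kJ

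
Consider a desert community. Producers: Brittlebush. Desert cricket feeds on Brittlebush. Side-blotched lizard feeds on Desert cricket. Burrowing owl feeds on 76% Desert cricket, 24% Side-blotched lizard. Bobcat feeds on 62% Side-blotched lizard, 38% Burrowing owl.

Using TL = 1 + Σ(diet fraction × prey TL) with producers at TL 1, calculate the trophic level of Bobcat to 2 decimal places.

4.09

Desert cricket: 1 + 1 = 2
Side-blotched lizard: 1 + 2 = 3
Burrowing owl: 1 + (0.76×2 + 0.24×3) = 3.24
Bobcat: 1 + (0.62×3 + 0.38×3.24) = 4.0912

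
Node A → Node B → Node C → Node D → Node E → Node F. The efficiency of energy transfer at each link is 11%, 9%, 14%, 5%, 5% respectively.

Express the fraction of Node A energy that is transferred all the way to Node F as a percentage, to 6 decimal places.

0.000347%

Product of link efficiencies: 0.11 × 0.09 × 0.14 × 0.05 × 0.05 = 0.000003465
As a percentage: 0.000003465 × 100 = 0.000347%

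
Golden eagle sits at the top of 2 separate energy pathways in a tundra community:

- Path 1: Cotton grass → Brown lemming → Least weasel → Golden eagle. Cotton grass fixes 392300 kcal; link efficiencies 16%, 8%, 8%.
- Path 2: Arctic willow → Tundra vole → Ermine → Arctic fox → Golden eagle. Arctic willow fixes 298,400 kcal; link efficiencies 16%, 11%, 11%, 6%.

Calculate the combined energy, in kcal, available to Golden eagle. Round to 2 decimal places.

Path 1: 392300 × 0.16 × 0.08 × 0.08 = 401.7152 kcal
Path 2: 298400 × 0.16 × 0.11 × 0.11 × 0.06 = 34.662144 kcal
Total at Golden eagle: 401.7152 + 34.662144 = 436.377344 kcal

436.38 kcal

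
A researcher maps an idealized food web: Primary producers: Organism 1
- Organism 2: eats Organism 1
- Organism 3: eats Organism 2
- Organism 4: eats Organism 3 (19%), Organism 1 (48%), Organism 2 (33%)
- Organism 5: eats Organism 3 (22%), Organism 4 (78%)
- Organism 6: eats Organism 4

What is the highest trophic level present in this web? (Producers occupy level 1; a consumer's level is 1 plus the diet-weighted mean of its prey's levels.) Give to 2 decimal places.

3.77

Organism 2: 1 + 1 = 2
Organism 3: 1 + 2 = 3
Organism 4: 1 + (0.19×3 + 0.48×1 + 0.33×2) = 2.71
Organism 5: 1 + (0.22×3 + 0.78×2.71) = 3.7738
Organism 6: 1 + 2.71 = 3.71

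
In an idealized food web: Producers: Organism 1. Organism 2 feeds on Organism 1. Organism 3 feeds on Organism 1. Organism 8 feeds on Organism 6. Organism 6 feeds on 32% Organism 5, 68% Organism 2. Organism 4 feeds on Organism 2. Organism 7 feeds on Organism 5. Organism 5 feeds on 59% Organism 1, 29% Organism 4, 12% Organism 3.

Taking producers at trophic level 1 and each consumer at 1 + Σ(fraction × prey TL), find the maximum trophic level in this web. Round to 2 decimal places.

Organism 2: 1 + 1 = 2
Organism 3: 1 + 1 = 2
Organism 4: 1 + 2 = 3
Organism 5: 1 + (0.59×1 + 0.29×3 + 0.12×2) = 2.7
Organism 6: 1 + (0.32×2.7 + 0.68×2) = 3.224
Organism 7: 1 + 2.7 = 3.7
Organism 8: 1 + 3.224 = 4.224

4.22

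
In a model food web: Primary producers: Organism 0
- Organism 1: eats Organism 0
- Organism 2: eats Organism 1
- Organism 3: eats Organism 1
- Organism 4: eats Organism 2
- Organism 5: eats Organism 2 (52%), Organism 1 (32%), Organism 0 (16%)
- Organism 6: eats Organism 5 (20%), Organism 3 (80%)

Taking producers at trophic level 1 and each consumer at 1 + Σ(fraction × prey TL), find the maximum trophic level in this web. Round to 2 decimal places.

4.07

Organism 1: 1 + 1 = 2
Organism 2: 1 + 2 = 3
Organism 3: 1 + 2 = 3
Organism 4: 1 + 3 = 4
Organism 5: 1 + (0.52×3 + 0.32×2 + 0.16×1) = 3.36
Organism 6: 1 + (0.2×3.36 + 0.8×3) = 4.072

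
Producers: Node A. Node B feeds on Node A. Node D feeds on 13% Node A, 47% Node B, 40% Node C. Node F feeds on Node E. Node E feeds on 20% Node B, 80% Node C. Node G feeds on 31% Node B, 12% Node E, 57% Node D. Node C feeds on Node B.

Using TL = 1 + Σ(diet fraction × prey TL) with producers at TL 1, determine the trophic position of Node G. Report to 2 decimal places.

3.94

Node B: 1 + 1 = 2
Node C: 1 + 2 = 3
Node D: 1 + (0.13×1 + 0.47×2 + 0.4×3) = 3.27
Node E: 1 + (0.2×2 + 0.8×3) = 3.8
Node F: 1 + 3.8 = 4.8
Node G: 1 + (0.31×2 + 0.12×3.8 + 0.57×3.27) = 3.9399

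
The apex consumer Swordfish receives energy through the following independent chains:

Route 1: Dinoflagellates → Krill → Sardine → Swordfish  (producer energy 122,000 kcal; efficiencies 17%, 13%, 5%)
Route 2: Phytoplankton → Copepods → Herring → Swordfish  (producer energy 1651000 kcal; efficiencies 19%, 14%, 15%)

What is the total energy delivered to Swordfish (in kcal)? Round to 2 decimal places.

6722.30 kcal

Route 1: 122000 × 0.17 × 0.13 × 0.05 = 134.81 kcal
Route 2: 1651000 × 0.19 × 0.14 × 0.15 = 6587.49 kcal
Total at Swordfish: 134.81 + 6587.49 = 6722.3 kcal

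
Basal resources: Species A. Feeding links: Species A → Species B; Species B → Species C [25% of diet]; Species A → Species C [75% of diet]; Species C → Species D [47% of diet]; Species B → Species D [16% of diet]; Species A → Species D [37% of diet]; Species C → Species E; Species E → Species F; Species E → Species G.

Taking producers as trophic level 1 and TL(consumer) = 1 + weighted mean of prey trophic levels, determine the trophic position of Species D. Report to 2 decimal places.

2.75

Species B: 1 + 1 = 2
Species C: 1 + (0.25×2 + 0.75×1) = 2.25
Species D: 1 + (0.47×2.25 + 0.16×2 + 0.37×1) = 2.7475
Species E: 1 + 2.25 = 3.25
Species F: 1 + 3.25 = 4.25
Species G: 1 + 3.25 = 4.25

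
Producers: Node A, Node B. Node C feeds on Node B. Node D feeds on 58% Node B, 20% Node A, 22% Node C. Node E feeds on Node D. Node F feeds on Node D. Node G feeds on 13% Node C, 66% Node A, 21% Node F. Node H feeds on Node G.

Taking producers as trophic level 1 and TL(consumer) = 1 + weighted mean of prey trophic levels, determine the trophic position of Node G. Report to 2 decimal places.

Node C: 1 + 1 = 2
Node D: 1 + (0.58×1 + 0.2×1 + 0.22×2) = 2.22
Node E: 1 + 2.22 = 3.22
Node F: 1 + 2.22 = 3.22
Node G: 1 + (0.13×2 + 0.66×1 + 0.21×3.22) = 2.5962
Node H: 1 + 2.5962 = 3.5962

2.60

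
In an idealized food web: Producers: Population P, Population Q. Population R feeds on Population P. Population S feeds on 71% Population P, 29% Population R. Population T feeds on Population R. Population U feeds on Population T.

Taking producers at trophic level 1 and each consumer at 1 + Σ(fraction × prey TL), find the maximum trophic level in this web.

4

Population R: 1 + 1 = 2
Population S: 1 + (0.71×1 + 0.29×2) = 2.29
Population T: 1 + 2 = 3
Population U: 1 + 3 = 4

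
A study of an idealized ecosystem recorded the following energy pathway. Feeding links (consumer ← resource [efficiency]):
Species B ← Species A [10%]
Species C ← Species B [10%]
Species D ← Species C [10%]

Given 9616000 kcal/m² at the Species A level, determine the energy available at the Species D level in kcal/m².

Species B: 9616000 × 0.1 = 961600 kcal/m²
Species C: 961600 × 0.1 = 96160 kcal/m²
Species D: 96160 × 0.1 = 9616 kcal/m²

9616 kcal/m²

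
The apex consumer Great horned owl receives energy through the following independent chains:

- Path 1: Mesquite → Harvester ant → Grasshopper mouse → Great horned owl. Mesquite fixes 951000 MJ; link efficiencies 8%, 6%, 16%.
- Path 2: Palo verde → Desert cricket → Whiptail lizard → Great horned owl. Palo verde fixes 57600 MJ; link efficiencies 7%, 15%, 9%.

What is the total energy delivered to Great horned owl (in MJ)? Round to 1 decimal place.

784.8 MJ

Path 1: 951000 × 0.08 × 0.06 × 0.16 = 730.368 MJ
Path 2: 57600 × 0.07 × 0.15 × 0.09 = 54.432 MJ
Total at Great horned owl: 730.368 + 54.432 = 784.8 MJ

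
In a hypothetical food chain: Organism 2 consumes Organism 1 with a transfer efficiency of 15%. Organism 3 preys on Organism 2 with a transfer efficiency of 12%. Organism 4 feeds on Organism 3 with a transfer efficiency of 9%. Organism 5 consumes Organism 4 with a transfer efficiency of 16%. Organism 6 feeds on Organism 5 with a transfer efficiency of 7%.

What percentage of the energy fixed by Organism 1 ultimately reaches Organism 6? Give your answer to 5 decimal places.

0.00181%

Product of link efficiencies: 0.15 × 0.12 × 0.09 × 0.16 × 0.07 = 0.000018144
As a percentage: 0.000018144 × 100 = 0.00181%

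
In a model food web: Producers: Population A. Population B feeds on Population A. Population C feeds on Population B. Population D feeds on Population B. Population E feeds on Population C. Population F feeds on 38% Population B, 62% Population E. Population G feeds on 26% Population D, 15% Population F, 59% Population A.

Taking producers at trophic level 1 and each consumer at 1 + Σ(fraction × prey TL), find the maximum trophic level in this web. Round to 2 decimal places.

4.24

Population B: 1 + 1 = 2
Population C: 1 + 2 = 3
Population D: 1 + 2 = 3
Population E: 1 + 3 = 4
Population F: 1 + (0.38×2 + 0.62×4) = 4.24
Population G: 1 + (0.26×3 + 0.15×4.24 + 0.59×1) = 3.006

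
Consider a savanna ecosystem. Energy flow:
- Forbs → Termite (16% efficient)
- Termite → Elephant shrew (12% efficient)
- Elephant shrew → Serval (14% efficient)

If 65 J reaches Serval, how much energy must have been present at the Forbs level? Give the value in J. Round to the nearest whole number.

Cumulative transfer efficiency: 0.16 × 0.12 × 0.14 = 0.002688
Forbs energy = 65 / 0.002688 = 24182 J

24182 J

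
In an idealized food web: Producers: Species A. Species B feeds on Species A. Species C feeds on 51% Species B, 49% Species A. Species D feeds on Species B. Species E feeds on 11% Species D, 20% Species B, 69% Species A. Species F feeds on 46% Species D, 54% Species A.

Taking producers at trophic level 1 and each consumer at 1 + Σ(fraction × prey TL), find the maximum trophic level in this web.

3

Species B: 1 + 1 = 2
Species C: 1 + (0.51×2 + 0.49×1) = 2.51
Species D: 1 + 2 = 3
Species E: 1 + (0.11×3 + 0.2×2 + 0.69×1) = 2.42
Species F: 1 + (0.46×3 + 0.54×1) = 2.92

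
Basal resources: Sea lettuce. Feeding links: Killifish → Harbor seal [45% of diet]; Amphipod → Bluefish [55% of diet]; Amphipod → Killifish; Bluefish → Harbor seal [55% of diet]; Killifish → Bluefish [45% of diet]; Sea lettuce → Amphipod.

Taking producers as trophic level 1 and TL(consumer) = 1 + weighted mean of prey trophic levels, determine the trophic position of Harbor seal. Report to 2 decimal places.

Amphipod: 1 + 1 = 2
Killifish: 1 + 2 = 3
Bluefish: 1 + (0.55×2 + 0.45×3) = 3.45
Harbor seal: 1 + (0.55×3.45 + 0.45×3) = 4.2475

4.25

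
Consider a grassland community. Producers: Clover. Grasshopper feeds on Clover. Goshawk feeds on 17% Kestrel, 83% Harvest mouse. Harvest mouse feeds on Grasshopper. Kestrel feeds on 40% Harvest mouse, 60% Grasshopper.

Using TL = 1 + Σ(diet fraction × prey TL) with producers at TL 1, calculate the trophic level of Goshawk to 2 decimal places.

4.07

Grasshopper: 1 + 1 = 2
Harvest mouse: 1 + 2 = 3
Kestrel: 1 + (0.4×3 + 0.6×2) = 3.4
Goshawk: 1 + (0.17×3.4 + 0.83×3) = 4.068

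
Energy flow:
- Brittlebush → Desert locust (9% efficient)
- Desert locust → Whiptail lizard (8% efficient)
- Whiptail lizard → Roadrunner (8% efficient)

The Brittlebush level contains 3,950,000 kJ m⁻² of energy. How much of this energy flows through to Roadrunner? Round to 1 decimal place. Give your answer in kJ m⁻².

Desert locust: 3950000 × 0.09 = 355500 kJ m⁻²
Whiptail lizard: 355500 × 0.08 = 28440 kJ m⁻²
Roadrunner: 28440 × 0.08 = 2275.2 kJ m⁻²

2275.2 kJ m⁻²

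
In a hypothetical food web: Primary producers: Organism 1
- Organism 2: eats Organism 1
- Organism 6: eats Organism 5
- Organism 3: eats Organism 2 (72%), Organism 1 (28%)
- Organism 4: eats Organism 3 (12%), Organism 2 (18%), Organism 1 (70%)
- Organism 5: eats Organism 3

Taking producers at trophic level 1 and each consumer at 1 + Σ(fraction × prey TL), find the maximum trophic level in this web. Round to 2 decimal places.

Organism 2: 1 + 1 = 2
Organism 3: 1 + (0.72×2 + 0.28×1) = 2.72
Organism 4: 1 + (0.12×2.72 + 0.18×2 + 0.7×1) = 2.3864
Organism 5: 1 + 2.72 = 3.72
Organism 6: 1 + 3.72 = 4.72

4.72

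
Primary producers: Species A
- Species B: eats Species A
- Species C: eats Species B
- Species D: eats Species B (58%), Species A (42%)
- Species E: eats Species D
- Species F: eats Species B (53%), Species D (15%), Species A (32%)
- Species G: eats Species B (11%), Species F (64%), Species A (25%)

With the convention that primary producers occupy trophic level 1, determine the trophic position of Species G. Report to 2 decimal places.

3.24

Species B: 1 + 1 = 2
Species C: 1 + 2 = 3
Species D: 1 + (0.58×2 + 0.42×1) = 2.58
Species E: 1 + 2.58 = 3.58
Species F: 1 + (0.53×2 + 0.15×2.58 + 0.32×1) = 2.767
Species G: 1 + (0.11×2 + 0.64×2.767 + 0.25×1) = 3.24088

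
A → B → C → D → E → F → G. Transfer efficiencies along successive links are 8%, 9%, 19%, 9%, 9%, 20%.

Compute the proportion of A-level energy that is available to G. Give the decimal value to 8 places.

0.00000222

Product of link efficiencies: 0.08 × 0.09 × 0.19 × 0.09 × 0.09 × 0.2 = 0.00000221616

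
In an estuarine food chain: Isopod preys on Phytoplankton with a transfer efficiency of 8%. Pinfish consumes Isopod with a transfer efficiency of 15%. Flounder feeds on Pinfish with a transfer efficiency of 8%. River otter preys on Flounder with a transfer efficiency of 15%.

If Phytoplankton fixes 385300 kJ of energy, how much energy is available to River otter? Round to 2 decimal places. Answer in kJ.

55.48 kJ

Isopod: 385300 × 0.08 = 30824 kJ
Pinfish: 30824 × 0.15 = 4623.6 kJ
Flounder: 4623.6 × 0.08 = 369.888 kJ
River otter: 369.888 × 0.15 = 55.4832 kJ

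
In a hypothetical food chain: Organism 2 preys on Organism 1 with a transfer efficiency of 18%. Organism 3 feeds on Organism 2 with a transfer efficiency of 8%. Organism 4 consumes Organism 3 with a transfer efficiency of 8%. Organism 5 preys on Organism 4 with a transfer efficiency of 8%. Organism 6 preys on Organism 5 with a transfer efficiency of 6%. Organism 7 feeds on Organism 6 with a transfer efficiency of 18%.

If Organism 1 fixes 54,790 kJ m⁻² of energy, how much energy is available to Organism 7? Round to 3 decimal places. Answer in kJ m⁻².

0.055 kJ m⁻²

Organism 2: 54790 × 0.18 = 9862.2 kJ m⁻²
Organism 3: 9862.2 × 0.08 = 788.976 kJ m⁻²
Organism 4: 788.976 × 0.08 = 63.11808 kJ m⁻²
Organism 5: 63.11808 × 0.08 = 5.0494464 kJ m⁻²
Organism 6: 5.0494464 × 0.06 = 0.302966784 kJ m⁻²
Organism 7: 0.302966784 × 0.18 = 0.05453402112 kJ m⁻²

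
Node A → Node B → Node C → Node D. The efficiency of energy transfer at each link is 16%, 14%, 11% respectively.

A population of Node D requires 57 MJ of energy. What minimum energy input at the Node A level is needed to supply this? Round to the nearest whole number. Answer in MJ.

Cumulative transfer efficiency: 0.16 × 0.14 × 0.11 = 0.002464
Node A energy = 57 / 0.002464 = 23133 MJ

23133 MJ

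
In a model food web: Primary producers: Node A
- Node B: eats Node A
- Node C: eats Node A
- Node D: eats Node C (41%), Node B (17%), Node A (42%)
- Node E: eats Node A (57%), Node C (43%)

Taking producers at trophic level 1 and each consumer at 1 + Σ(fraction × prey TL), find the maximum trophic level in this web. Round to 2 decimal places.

2.58

Node B: 1 + 1 = 2
Node C: 1 + 1 = 2
Node D: 1 + (0.41×2 + 0.17×2 + 0.42×1) = 2.58
Node E: 1 + (0.57×1 + 0.43×2) = 2.43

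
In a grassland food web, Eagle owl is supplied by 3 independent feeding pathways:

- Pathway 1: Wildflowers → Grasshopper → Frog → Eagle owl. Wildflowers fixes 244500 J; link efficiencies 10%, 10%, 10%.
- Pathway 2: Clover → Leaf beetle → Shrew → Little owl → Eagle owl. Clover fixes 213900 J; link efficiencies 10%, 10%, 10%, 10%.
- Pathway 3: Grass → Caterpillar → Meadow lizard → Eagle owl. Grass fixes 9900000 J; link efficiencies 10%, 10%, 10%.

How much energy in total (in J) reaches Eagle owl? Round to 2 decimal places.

Pathway 1: 244500 × 0.1 × 0.1 × 0.1 = 244.5 J
Pathway 2: 213900 × 0.1 × 0.1 × 0.1 × 0.1 = 21.39 J
Pathway 3: 9900000 × 0.1 × 0.1 × 0.1 = 9900 J
Total at Eagle owl: 244.5 + 21.39 + 9900 = 10165.89 J

10165.89 J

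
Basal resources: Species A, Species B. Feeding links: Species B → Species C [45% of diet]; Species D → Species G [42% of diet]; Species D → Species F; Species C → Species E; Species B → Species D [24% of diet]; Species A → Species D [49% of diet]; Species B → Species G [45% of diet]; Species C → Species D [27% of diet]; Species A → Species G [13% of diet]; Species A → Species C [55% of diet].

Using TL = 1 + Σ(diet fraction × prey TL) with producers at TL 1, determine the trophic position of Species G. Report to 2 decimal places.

2.53

Species C: 1 + (0.55×1 + 0.45×1) = 2
Species D: 1 + (0.49×1 + 0.24×1 + 0.27×2) = 2.27
Species E: 1 + 2 = 3
Species F: 1 + 2.27 = 3.27
Species G: 1 + (0.45×1 + 0.42×2.27 + 0.13×1) = 2.5334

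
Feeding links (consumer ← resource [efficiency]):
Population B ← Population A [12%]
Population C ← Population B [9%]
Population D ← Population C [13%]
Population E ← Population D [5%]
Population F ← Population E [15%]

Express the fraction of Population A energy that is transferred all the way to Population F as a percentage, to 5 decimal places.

Product of link efficiencies: 0.12 × 0.09 × 0.13 × 0.05 × 0.15 = 0.00001053
As a percentage: 0.00001053 × 100 = 0.00105%

0.00105%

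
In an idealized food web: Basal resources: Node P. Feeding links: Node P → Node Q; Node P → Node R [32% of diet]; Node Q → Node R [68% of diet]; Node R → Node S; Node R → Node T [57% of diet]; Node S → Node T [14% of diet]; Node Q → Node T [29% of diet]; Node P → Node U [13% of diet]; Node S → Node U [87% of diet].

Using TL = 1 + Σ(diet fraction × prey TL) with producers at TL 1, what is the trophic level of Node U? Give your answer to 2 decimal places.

4.33

Node Q: 1 + 1 = 2
Node R: 1 + (0.32×1 + 0.68×2) = 2.68
Node S: 1 + 2.68 = 3.68
Node T: 1 + (0.57×2.68 + 0.14×3.68 + 0.29×2) = 3.6228
Node U: 1 + (0.13×1 + 0.87×3.68) = 4.3316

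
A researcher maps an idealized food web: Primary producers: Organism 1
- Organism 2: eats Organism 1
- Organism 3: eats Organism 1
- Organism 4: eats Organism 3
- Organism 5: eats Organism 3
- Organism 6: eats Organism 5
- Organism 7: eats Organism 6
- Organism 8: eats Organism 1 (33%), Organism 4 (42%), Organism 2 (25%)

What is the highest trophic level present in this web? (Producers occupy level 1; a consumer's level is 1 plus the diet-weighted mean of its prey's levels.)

Organism 2: 1 + 1 = 2
Organism 3: 1 + 1 = 2
Organism 4: 1 + 2 = 3
Organism 5: 1 + 2 = 3
Organism 6: 1 + 3 = 4
Organism 7: 1 + 4 = 5
Organism 8: 1 + (0.33×1 + 0.42×3 + 0.25×2) = 3.09

5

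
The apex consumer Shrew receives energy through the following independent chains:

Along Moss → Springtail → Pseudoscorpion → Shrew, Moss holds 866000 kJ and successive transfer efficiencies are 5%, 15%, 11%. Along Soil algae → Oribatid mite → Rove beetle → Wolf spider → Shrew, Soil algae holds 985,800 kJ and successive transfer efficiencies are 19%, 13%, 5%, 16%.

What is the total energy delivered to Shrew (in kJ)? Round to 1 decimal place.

909.2 kJ

Via Moss: 866000 × 0.05 × 0.15 × 0.11 = 714.45 kJ
Via Soil algae: 985800 × 0.19 × 0.13 × 0.05 × 0.16 = 194.79408 kJ
Total at Shrew: 714.45 + 194.79408 = 909.24408 kJ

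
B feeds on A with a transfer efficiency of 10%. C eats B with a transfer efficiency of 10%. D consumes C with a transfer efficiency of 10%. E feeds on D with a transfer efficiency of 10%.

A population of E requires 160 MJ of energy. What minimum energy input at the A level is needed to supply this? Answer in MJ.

1600000 MJ

Cumulative transfer efficiency: 0.1 × 0.1 × 0.1 × 0.1 = 0.0001
A energy = 160 / 0.0001 = 1600000 MJ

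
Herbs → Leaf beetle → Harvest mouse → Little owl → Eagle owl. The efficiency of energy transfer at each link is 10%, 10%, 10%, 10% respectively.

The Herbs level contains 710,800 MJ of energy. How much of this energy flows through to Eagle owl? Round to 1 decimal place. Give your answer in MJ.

71.1 MJ

Leaf beetle: 710800 × 0.1 = 71080 MJ
Harvest mouse: 71080 × 0.1 = 7108 MJ
Little owl: 7108 × 0.1 = 710.8 MJ
Eagle owl: 710.8 × 0.1 = 71.08 MJ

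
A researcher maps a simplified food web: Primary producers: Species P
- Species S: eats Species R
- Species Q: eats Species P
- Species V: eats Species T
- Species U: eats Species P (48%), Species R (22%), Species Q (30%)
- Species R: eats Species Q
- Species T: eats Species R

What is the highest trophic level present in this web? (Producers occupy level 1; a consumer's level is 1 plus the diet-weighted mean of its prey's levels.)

Species Q: 1 + 1 = 2
Species R: 1 + 2 = 3
Species S: 1 + 3 = 4
Species T: 1 + 3 = 4
Species U: 1 + (0.48×1 + 0.22×3 + 0.3×2) = 2.74
Species V: 1 + 4 = 5

5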